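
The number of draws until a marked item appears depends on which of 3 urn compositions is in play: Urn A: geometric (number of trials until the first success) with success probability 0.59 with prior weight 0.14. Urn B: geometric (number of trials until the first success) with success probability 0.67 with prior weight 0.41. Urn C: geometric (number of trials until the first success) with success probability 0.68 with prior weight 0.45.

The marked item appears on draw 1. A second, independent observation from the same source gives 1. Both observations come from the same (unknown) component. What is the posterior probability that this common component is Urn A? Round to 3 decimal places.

0.111

P(component k | x) = w_k·f_k(x) / marginal(x), where marginal(x) = Σ_j w_j·f_j(x).
Since both observations come from the same component, the likelihood for component k is f_k(x₁)·f_k(x₂).
  L_A = [0.59·(1−0.59)^0 = 0.59·1 = 0.59] × [0.59] = 0.3481
  L_B = [0.67·(1−0.67)^0 = 0.67·1 = 0.67] × [0.67] = 0.4489
  L_C = [0.68·(1−0.68)^0 = 0.68·1 = 0.68] × [0.68] = 0.4624
Multiply by the mixture weights:
  w_A·L_A = 0.14 × 0.3481 = 0.048734
  w_B·L_B = 0.41 × 0.4489 = 0.184049
  w_C·L_C = 0.45 × 0.4624 = 0.20808
Denominator: 0.048734 + 0.184049 + 0.20808 = 0.440863
So the posterior for Urn A is 0.048734 / 0.440863 ≈ 0.111.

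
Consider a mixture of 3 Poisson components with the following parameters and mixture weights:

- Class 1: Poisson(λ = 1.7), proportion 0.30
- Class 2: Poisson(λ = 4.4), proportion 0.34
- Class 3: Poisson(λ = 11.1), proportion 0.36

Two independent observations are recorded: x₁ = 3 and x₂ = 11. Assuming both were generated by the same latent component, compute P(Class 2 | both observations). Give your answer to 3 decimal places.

0.596

Apply Bayes' rule: the posterior for each component is proportional to its prior times its likelihood at x.
Since both observations come from the same component, the likelihood for component k is f_k(x₁)·f_k(x₂).
  L_1 = [e^(−1.7)·1.7^3/3! = 0.149587] × [1.56849e-06] = 2.34626e-07
  L_2 = [e^(−4.4)·4.4^3/3! = 0.174305] × [0.00368068] = 0.000641563
  L_3 = [e^(−11.1)·11.1^3/3! = 0.00344468] × [0.119324] = 0.000411034
Multiply by the mixture weights:
  π_1·L_1 = 0.30 × 2.34626e-07 = 7.03879e-08
  π_2·L_2 = 0.34 × 0.000641563 = 0.000218131
  π_3·L_3 = 0.36 × 0.000411034 = 0.000147972
Sum: 7.03879e-08 + 0.000218131 + 0.000147972 = 0.000366174
Responsibility of Class 2: 0.000218131 / 0.000366174 ≈ 0.596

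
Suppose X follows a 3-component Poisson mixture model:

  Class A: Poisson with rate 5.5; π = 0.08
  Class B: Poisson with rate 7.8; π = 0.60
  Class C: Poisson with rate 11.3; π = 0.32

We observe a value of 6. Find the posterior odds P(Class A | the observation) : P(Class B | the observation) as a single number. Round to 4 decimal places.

Only the two components matter; the odds are (P(Z=i) f_i(x)) / (P(Z=j) f_j(x)).
Component likelihoods at x = 6:
  p_A = 0.157117
  p_B = 0.128156
  p_C = 0.0357775
0.0125694 / 0.0768935 ≈ 0.1635

0.1635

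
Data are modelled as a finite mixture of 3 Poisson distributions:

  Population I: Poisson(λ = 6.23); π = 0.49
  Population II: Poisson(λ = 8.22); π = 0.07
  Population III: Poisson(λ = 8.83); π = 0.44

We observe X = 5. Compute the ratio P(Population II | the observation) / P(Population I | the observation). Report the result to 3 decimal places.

Only the two components matter; the odds are (w_i f_i(x)) / (w_j f_j(x)).
Component likelihoods at x = 5:
  p_I = 0.15403
  p_II = 0.0841932
  p_III = 0.0654338
Odds = (0.07/0.49) × (0.0841932/0.15403) = 0.142857 × 0.546604 ≈ 0.078

0.078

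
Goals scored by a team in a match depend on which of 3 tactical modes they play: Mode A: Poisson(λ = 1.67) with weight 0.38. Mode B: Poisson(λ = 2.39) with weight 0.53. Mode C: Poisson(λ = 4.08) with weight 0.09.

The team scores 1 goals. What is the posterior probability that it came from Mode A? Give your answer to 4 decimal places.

0.4942

P(component k | x) = π_k·f_k(x) / marginal(x), where marginal(x) = Σ_j π_j·f_j(x).
Component likelihoods at x = 1 goals:
  L_A = 0.314373
  L_B = 0.218995
  L_C = 0.0689825
Prior × likelihood for each component:
  π_A·L_A = 0.38 × 0.314373 = 0.119462
  π_B·L_B = 0.53 × 0.218995 = 0.116067
  π_C·L_C = 0.09 × 0.0689825 = 0.00620842
Sum: 0.119462 + 0.116067 + 0.00620842 = 0.241737
Responsibility of Mode A: 0.119462 / 0.241737 ≈ 0.4942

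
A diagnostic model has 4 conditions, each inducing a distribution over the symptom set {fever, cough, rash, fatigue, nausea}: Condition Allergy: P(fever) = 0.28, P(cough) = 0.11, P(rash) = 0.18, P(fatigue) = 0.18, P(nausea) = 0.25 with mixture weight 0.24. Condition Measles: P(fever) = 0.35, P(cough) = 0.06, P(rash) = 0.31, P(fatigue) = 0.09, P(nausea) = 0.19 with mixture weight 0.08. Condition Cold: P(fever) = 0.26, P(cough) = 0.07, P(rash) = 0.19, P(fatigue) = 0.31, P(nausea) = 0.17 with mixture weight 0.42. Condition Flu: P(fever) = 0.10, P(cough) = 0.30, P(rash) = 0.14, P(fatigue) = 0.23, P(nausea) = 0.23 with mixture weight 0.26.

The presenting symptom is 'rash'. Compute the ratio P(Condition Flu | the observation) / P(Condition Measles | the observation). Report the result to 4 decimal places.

1.4677

Posterior odds = (w_i f_i(x)) / (w_j f_j(x)); the normalising sum cancels.
Categorical probabilities:
  f_Allergy = 0.18
  f_Measles = 0.31
  f_Cold = 0.19
  f_Flu = 0.14
Posterior odds = (w_Flu·f_Flu) / (w_Measles·f_Measles) = (0.26·0.14) / (0.08·0.31) = 0.0364 / 0.0248 ≈ 1.4677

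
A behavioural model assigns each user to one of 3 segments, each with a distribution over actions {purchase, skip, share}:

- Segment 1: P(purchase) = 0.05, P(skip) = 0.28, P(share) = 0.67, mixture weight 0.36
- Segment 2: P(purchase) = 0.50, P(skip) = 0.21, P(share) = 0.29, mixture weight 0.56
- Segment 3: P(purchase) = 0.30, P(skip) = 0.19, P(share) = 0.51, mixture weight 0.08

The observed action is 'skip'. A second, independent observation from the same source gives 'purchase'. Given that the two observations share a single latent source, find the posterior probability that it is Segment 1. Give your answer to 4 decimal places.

0.0737

Apply Bayes' rule: the posterior for each component is proportional to its prior times its likelihood at x.
Since both observations come from the same component, the likelihood for component k is f_k(x₁)·f_k(x₂).
  L_1 = [P(skip | comp) = 0.28] × [0.05] = 0.014
  L_2 = [P(skip | comp) = 0.21] × [0.5] = 0.105
  L_3 = [P(skip | comp) = 0.19] × [0.3] = 0.057
Unnormalised posteriors:
  π_1·L_1 = 0.36 × 0.014 = 0.00504
  π_2·L_2 = 0.56 × 0.105 = 0.0588
  π_3·L_3 = 0.08 × 0.057 = 0.00456
Normaliser: 0.00504 + 0.0588 + 0.00456 = 0.0684
So the posterior for Segment 1 is 0.00504 / 0.0684 ≈ 0.0737.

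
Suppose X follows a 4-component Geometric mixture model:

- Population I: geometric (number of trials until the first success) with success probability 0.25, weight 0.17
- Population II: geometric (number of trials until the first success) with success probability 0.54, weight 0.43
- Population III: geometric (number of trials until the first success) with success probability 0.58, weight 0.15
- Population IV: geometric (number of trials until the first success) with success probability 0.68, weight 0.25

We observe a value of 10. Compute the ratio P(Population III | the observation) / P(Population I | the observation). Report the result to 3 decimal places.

0.011

Posterior odds = (π_i f_i(x)) / (π_j f_j(x)); the normalising sum cancels.
Evaluate each component's likelihood at the observed value:
  f_I = 0.25·(1−0.25)^9 = 0.25·0.0750847 = 0.0187712
  f_II = 0.54·(1−0.54)^9 = 0.54·0.00092219 = 0.000497983
  f_III = 0.58·(1−0.58)^9 = 0.58·0.000406671 = 0.000235869
  f_IV = 0.68·(1−0.68)^9 = 0.68·3.51844e-05 = 2.39254e-05
Posterior odds = (π_III·f_III) / (π_I·f_I) = (0.15·0.000235869) / (0.17·0.0187712) = 3.53804e-05 / 0.0031911 ≈ 0.011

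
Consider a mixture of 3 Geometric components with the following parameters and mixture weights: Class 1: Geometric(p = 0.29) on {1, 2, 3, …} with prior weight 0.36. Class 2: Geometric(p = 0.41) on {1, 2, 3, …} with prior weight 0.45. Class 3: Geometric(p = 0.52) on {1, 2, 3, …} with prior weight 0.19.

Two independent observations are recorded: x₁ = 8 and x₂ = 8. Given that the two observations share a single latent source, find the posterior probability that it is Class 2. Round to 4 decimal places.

P(component k | x) = π_k·f_k(x) / marginal(x), where marginal(x) = Σ_j π_j·f_j(x).
Since both observations come from the same component, the likelihood for component k is f_k(x₁)·f_k(x₂).
  f_1 = [0.0263758] × [0.0263758] = 0.000695685
  f_2 = [0.0102035] × [0.0102035] = 0.000104111
  f_3 = [0.00305276] × [0.00305276] = 9.31932e-06
Multiply by the mixture weights:
  π_1·f_1 = 0.36 × 0.000695685 = 0.000250447
  π_2·f_2 = 0.45 × 0.000104111 = 4.68499e-05
  π_3·f_3 = 0.19 × 9.31932e-06 = 1.77067e-06
Sum: 0.000250447 + 4.68499e-05 + 1.77067e-06 = 0.000299067
So the posterior for Class 2 is 4.68499e-05 / 0.000299067 ≈ 0.1567.

0.1567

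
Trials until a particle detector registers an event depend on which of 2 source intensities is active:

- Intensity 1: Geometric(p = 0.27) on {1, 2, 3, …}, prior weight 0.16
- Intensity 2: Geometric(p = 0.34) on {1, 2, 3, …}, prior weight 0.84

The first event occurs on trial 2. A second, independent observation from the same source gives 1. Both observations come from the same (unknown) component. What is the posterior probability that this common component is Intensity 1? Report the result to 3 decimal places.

0.117

The responsibility of component k is P(Z=k) f_k(x) divided by Σ_j P(Z=j) f_j(x).
Since both observations come from the same component, the likelihood for component k is f_k(x₁)·f_k(x₂).
  L_1 = [0.27·(1−0.27)^1 = 0.27·0.73 = 0.1971] × [0.27] = 0.053217
  L_2 = [0.34·(1−0.34)^1 = 0.34·0.66 = 0.2244] × [0.34] = 0.076296
Multiply by the mixture weights:
  P(Z=1)·L_1 = 0.16 × 0.053217 = 0.00851472
  P(Z=2)·L_2 = 0.84 × 0.076296 = 0.0640886
Normaliser: 0.00851472 + 0.0640886 = 0.0726034
Responsibility of Intensity 1: 0.00851472 / 0.0726034 ≈ 0.117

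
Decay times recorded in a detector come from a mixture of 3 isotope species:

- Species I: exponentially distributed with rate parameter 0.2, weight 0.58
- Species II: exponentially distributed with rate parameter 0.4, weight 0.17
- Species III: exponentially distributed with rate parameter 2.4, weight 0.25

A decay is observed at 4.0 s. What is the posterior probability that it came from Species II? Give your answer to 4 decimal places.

0.2084

Posterior ∝ prior × likelihood, so P(k | x) ∝ π_k f_k(x); normalise over all components.
Component likelihoods at x = 4.0 s:
  L_I = 0.2·e^(−0.2·4.0) = 0.2·e^(−0.8000) = 0.0898658
  L_II = 0.4·e^(−0.4·4.0) = 0.4·e^(−1.6000) = 0.0807586
  L_III = 2.4·e^(−2.4·4.0) = 2.4·e^(−9.6000) = 0.000162549
Multiply by the mixture weights:
  π_I·L_I = 0.58 × 0.0898658 = 0.0521222
  π_II·L_II = 0.17 × 0.0807586 = 0.013729
  π_III·L_III = 0.25 × 0.000162549 = 4.06372e-05
Evidence: 0.0521222 + 0.013729 + 4.06372e-05 = 0.0658918
P(Species II | data) ≈ 0.2084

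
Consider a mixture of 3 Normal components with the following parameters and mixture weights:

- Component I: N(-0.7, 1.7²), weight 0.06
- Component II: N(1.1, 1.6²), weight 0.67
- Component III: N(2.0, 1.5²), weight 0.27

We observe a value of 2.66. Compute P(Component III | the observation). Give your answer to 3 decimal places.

0.381

Apply Bayes' rule: the posterior for each component is proportional to its prior times its likelihood at x.
Component likelihoods at x = 2.66:
  p_I = 0.0332805
  p_II = 0.155012
  p_III = 0.241423
Prior × likelihood for each component:
  π_I·p_I = 0.06 × 0.0332805 = 0.00199683
  π_II·p_II = 0.67 × 0.155012 = 0.103858
  π_III·p_III = 0.27 × 0.241423 = 0.0651843
Normaliser: 0.00199683 + 0.103858 + 0.0651843 = 0.171039
P(Component III | 2.66) ≈ 0.381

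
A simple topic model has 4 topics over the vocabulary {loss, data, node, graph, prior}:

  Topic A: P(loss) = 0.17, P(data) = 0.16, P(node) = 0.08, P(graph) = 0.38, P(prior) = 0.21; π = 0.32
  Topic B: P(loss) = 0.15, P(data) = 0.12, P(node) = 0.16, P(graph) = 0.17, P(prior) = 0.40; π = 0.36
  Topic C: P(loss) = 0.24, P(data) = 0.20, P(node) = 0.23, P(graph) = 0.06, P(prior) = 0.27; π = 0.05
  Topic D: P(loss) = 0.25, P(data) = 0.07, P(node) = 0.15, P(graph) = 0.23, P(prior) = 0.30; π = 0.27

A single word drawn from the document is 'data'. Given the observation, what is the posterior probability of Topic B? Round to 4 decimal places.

Posterior ∝ prior × likelihood, so P(k | x) ∝ π_k f_k(x); normalise over all components.
Evaluate each component's likelihood at the observed value:
  f_A = P(data | comp) = 0.16
  f_B = P(data | comp) = 0.12
  f_C = P(data | comp) = 0.20
  f_D = P(data | comp) = 0.07
Multiply by the mixture weights:
  π_A·f_A = 0.32 × 0.16 = 0.0512
  π_B·f_B = 0.36 × 0.12 = 0.0432
  π_C·f_C = 0.05 × 0.2 = 0.01
  π_D·f_D = 0.27 × 0.07 = 0.0189
Evidence: 0.0512 + 0.0432 + 0.01 + 0.0189 = 0.1233
Responsibility of Topic B: 0.0432 / 0.1233 ≈ 0.3504

0.3504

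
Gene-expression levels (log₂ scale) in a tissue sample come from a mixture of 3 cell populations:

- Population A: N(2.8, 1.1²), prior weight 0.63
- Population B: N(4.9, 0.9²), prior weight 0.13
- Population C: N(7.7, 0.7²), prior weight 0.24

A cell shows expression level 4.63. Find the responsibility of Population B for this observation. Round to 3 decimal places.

0.490

The responsibility of component k is w_k f_k(x) divided by Σ_j w_j f_j(x).
Component likelihoods at x = 4.63:
  L_A = (1/(1.1·√(2π)))·exp(−(4.63−2.8)²/(2·1.1²)) = 0.362675·exp(-1.38384) = 0.0908912
  L_B = (1/(0.9·√(2π)))·exp(−(4.63−4.9)²/(2·0.9²)) = 0.443269·exp(-0.04500) = 0.423764
  L_C = (1/(0.7·√(2π)))·exp(−(4.63−7.7)²/(2·0.7²)) = 0.569918·exp(-9.61724) = 3.79399e-05
Weight by the priors:
  w_A·L_A = 0.63 × 0.0908912 = 0.0572615
  w_B·L_B = 0.13 × 0.423764 = 0.0550894
  w_C·L_C = 0.24 × 3.79399e-05 = 9.10556e-06
Sum: 0.0572615 + 0.0550894 + 9.10556e-06 = 0.11236
Responsibility of Population B: 0.0550894 / 0.11236 ≈ 0.490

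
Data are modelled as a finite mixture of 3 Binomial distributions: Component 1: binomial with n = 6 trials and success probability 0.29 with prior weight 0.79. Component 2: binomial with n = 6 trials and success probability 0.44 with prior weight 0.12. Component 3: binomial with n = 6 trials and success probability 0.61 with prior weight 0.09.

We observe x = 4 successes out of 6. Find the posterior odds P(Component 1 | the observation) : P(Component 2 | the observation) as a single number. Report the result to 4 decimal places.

1.9970

The posterior odds equal the prior odds times the likelihood ratio: (w_i/w_j)·(f_i(x)/f_j(x)).
Component likelihoods at x = 4 successes out of 6:
  p_1 = C(6,4)·0.29^4·0.71^2 = 15·0.00707281·0.5041 = 0.0534811
  p_2 = C(6,4)·0.44^4·0.56^2 = 15·0.037481·0.3136 = 0.17631
  p_3 = C(6,4)·0.61^4·0.39^2 = 15·0.138458·0.1521 = 0.315893
0.04225 / 0.0211573 ≈ 1.9970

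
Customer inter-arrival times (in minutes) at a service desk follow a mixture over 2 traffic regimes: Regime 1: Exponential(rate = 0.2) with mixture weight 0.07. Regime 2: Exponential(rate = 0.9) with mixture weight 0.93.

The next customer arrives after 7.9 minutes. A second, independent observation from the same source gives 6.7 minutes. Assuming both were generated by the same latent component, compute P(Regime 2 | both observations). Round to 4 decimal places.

P(component k | x) = π_k·f_k(x) / marginal(x), where marginal(x) = Σ_j π_j·f_j(x).
Since both observations come from the same component, the likelihood for component k is f_k(x₁)·f_k(x₂).
  f_1 = [0.041195] × [0.0523691] = 0.00215735
  f_2 = [0.000735205] × [0.00216494] = 1.59168e-06
Multiply by the mixture weights:
  π_1·f_1 = 0.07 × 0.00215735 = 0.000151014
  π_2·f_2 = 0.93 × 1.59168e-06 = 1.48026e-06
Marginal: 0.000151014 + 1.48026e-06 = 0.000152495
P(Regime 2 | x₁,x₂) = 1.48026e-06 / 0.000152495 ≈ 0.0097

0.0097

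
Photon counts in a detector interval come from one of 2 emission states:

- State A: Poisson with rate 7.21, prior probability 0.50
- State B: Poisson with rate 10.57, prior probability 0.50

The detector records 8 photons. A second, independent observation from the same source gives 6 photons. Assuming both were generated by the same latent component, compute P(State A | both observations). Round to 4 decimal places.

P(component k | x) = π_k·f_k(x) / marginal(x), where marginal(x) = Σ_j π_j·f_j(x).
Since both observations come from the same component, the likelihood for component k is f_k(x₁)·f_k(x₂).
  p_A = [e^(−7.21)·7.21^8/8! = 0.133875] × [0.144217] = 0.019307
  p_B = [e^(−10.57)·10.57^8/8! = 0.0992171] × [0.0497307] = 0.00493414
Prior × likelihood for each component:
  π_A·p_A = 0.50 × 0.019307 = 0.00965349
  π_B·p_B = 0.50 × 0.00493414 = 0.00246707
Normaliser: 0.00965349 + 0.00246707 = 0.0121206
Responsibility of State A: 0.00965349 / 0.0121206 ≈ 0.7965

0.7965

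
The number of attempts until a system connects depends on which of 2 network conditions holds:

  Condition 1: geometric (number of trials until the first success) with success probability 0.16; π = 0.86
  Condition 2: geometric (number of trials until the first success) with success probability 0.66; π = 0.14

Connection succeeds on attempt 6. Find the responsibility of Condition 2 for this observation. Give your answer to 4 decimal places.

By Bayes' theorem, P(k | x) = w_k f_k(x) / Σ_j w_j f_j(x).
Component likelihoods at x = 6:
  p_1 = 0.0669139
  p_2 = 0.00299874
Multiply by the mixture weights:
  w_1·p_1 = 0.86 × 0.0669139 = 0.057546
  w_2·p_2 = 0.14 × 0.00299874 = 0.000419823
Evidence: 0.057546 + 0.000419823 = 0.0579658
Responsibility of Condition 2: 0.000419823 / 0.0579658 ≈ 0.0072

0.0072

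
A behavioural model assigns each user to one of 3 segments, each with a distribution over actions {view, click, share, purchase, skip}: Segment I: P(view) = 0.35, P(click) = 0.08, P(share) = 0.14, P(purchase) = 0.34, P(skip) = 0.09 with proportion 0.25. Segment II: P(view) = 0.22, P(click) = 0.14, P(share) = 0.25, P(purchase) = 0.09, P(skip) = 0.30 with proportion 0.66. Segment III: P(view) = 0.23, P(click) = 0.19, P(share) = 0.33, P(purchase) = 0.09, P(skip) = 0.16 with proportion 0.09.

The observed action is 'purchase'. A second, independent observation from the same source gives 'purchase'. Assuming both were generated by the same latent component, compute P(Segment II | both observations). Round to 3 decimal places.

By Bayes' theorem, P(k | x) = π_k f_k(x) / Σ_j π_j f_j(x).
Since both observations come from the same component, the likelihood for component k is f_k(x₁)·f_k(x₂).
  p_I = [0.34] × [0.34] = 0.1156
  p_II = [0.09] × [0.09] = 0.0081
  p_III = [0.09] × [0.09] = 0.0081
Weight by the priors:
  π_I·p_I = 0.25 × 0.1156 = 0.0289
  π_II·p_II = 0.66 × 0.0081 = 0.005346
  π_III·p_III = 0.09 × 0.0081 = 0.000729
Evidence: 0.0289 + 0.005346 + 0.000729 = 0.034975
P(Segment II | x₁,x₂) ≈ 0.153

0.153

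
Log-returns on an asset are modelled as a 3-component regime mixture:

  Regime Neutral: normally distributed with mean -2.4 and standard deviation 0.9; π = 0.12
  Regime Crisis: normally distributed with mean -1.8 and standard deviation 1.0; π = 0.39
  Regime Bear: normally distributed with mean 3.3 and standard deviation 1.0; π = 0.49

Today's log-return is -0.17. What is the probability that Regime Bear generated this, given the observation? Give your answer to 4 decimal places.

0.0108

The responsibility of component k is π_k f_k(x) divided by Σ_j π_j f_j(x).
Component likelihoods at x = -0.17:
  L_Neutral = (1/(0.9·√(2π)))·exp(−(-0.17−-2.4)²/(2·0.9²)) = 0.443269·exp(-3.06969) = 0.0205834
  L_Crisis = (1/(1.0·√(2π)))·exp(−(-0.17−-1.8)²/(2·1.0²)) = 0.398942·exp(-1.32845) = 0.105675
  L_Bear = (1/(1.0·√(2π)))·exp(−(-0.17−3.3)²/(2·1.0²)) = 0.398942·exp(-6.02045) = 0.000968862
Unnormalised posteriors:
  π_Neutral·L_Neutral = 0.12 × 0.0205834 = 0.00247001
  π_Crisis·L_Crisis = 0.39 × 0.105675 = 0.0412132
  π_Bear·L_Bear = 0.49 × 0.000968862 = 0.000474742
Marginal: 0.00247001 + 0.0412132 + 0.000474742 = 0.0441579
P(Regime Bear | the observation) ≈ 0.0108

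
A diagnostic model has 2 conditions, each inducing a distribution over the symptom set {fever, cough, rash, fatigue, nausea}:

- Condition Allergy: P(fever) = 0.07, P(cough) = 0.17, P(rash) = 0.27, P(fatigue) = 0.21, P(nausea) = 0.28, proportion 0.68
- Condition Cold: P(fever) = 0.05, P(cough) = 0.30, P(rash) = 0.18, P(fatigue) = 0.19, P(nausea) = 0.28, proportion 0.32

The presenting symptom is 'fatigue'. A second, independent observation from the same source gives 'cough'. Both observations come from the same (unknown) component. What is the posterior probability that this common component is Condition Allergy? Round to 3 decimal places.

0.571

Posterior ∝ prior × likelihood, so P(k | x) ∝ π_k f_k(x); normalise over all components.
Since both observations come from the same component, the likelihood for component k is f_k(x₁)·f_k(x₂).
  L_Allergy = [0.21] × [0.17] = 0.0357
  L_Cold = [0.19] × [0.3] = 0.057
Prior × likelihood for each component:
  π_Allergy·L_Allergy = 0.68 × 0.0357 = 0.024276
  π_Cold·L_Cold = 0.32 × 0.057 = 0.01824
Denominator: 0.024276 + 0.01824 = 0.042516
Responsibility of Condition Allergy: 0.024276 / 0.042516 ≈ 0.571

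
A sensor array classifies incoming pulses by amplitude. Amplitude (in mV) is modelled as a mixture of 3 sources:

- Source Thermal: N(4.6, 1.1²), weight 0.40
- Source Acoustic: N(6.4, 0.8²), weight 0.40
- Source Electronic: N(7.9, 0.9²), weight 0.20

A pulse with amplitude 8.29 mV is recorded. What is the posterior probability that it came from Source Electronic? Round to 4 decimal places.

By Bayes' theorem, P(k | x) = π_k f_k(x) / Σ_j π_j f_j(x).
Component likelihoods at x = 8.29 mV:
  f_Thermal = 0.00130607
  f_Acoustic = 0.0306079
  f_Electronic = 0.403545
Unnormalised posteriors:
  π_Thermal·f_Thermal = 0.40 × 0.00130607 = 0.000522426
  π_Acoustic·f_Acoustic = 0.40 × 0.0306079 = 0.0122431
  π_Electronic·f_Electronic = 0.20 × 0.403545 = 0.080709
Marginal: 0.000522426 + 0.0122431 + 0.080709 = 0.0934746
P(Source Electronic | x) ≈ 0.8634

0.8634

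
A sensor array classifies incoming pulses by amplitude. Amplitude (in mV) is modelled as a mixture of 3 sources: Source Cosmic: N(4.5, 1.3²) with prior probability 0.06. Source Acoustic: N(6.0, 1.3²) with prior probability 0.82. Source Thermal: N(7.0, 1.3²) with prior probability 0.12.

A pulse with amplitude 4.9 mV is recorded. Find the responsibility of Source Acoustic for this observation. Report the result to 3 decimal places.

Posterior ∝ prior × likelihood, so P(k | x) ∝ w_k f_k(x); normalise over all components.
Normal densities:
  f_Cosmic = (1/(1.3·√(2π)))·exp(−(4.9−4.5)²/(2·1.3²)) = 0.306879·exp(-0.04734) = 0.29269
  f_Acoustic = (1/(1.3·√(2π)))·exp(−(4.9−6.0)²/(2·1.3²)) = 0.306879·exp(-0.35799) = 0.214533
  f_Thermal = (1/(1.3·√(2π)))·exp(−(4.9−7.0)²/(2·1.3²)) = 0.306879·exp(-1.30473) = 0.0832392
Unnormalised posteriors:
  w_Cosmic·f_Cosmic = 0.06 × 0.29269 = 0.0175614
  w_Acoustic·f_Acoustic = 0.82 × 0.214533 = 0.175917
  w_Thermal·f_Thermal = 0.12 × 0.0832392 = 0.00998871
Sum: 0.0175614 + 0.175917 + 0.00998871 = 0.203467
P(Source Acoustic | x) = 0.175917 / 0.203467 ≈ 0.865

0.865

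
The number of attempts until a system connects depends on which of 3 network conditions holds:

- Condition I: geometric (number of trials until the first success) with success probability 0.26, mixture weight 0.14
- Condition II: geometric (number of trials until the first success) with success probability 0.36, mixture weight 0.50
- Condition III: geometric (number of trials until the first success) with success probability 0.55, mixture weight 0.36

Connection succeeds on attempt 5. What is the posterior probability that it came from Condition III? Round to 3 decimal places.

0.165

Apply Bayes' rule: the posterior for each component is proportional to its prior times its likelihood at x.
Evaluate each component's likelihood at the observed value:
  f_I = 0.26·(1−0.26)^4 = 0.26·0.299866 = 0.0779651
  f_II = 0.36·(1−0.36)^4 = 0.36·0.167772 = 0.060398
  f_III = 0.55·(1−0.55)^4 = 0.55·0.0410062 = 0.0225534
Unnormalised posteriors:
  P(Z=I)·f_I = 0.14 × 0.0779651 = 0.0109151
  P(Z=II)·f_II = 0.50 × 0.060398 = 0.030199
  P(Z=III)·f_III = 0.36 × 0.0225534 = 0.00811924
Denominator: 0.0109151 + 0.030199 + 0.00811924 = 0.0492333
P(Condition III | the observation) ≈ 0.165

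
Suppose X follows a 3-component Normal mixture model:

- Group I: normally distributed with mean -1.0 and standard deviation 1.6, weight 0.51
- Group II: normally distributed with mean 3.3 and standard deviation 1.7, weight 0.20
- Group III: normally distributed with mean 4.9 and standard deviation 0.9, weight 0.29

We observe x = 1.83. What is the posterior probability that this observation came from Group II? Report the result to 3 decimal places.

Apply Bayes' rule: the posterior for each component is proportional to its prior times its likelihood at x.
Evaluate each component's likelihood at the observed value:
  L_I = 0.0521735
  L_II = 0.161472
  L_III = 0.00131829
Unnormalised posteriors:
  P(Z=I)·L_I = 0.51 × 0.0521735 = 0.0266085
  P(Z=II)·L_II = 0.20 × 0.161472 = 0.0322944
  P(Z=III)·L_III = 0.29 × 0.00131829 = 0.000382305
Sum: 0.0266085 + 0.0322944 + 0.000382305 = 0.0592851
P(Group II | 1.83) = 0.0322944 / 0.0592851 ≈ 0.545

0.545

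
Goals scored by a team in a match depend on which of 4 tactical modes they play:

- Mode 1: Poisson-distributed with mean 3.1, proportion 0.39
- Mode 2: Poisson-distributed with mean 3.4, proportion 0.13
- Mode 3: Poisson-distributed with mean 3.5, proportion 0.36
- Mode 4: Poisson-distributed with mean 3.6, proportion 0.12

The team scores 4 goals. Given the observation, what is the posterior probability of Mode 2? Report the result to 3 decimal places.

The responsibility of component k is π_k f_k(x) divided by Σ_j π_j f_j(x).
Poisson probabilities:
  f_1 = e^(−3.1)·3.1^4/4! = 0.17335
  f_2 = e^(−3.4)·3.4^4/4! = 0.185825
  f_3 = e^(−3.5)·3.5^4/4! = 0.188812
  f_4 = e^(−3.6)·3.6^4/4! = 0.191222
Unnormalised posteriors:
  π_1·f_1 = 0.39 × 0.17335 = 0.0676063
  π_2·f_2 = 0.13 × 0.185825 = 0.0241572
  π_3·f_3 = 0.36 × 0.188812 = 0.0679724
  π_4·f_4 = 0.12 × 0.191222 = 0.0229467
Marginal: 0.0676063 + 0.0241572 + 0.0679724 + 0.0229467 = 0.182683
P(Mode 2 | the observation) ≈ 0.132

0.132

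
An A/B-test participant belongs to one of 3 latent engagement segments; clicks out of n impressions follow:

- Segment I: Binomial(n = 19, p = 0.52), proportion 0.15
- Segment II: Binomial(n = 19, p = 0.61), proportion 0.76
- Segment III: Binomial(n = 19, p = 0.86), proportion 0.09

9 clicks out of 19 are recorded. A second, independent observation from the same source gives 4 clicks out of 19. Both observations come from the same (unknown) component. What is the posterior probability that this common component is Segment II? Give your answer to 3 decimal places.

0.183

Posterior ∝ prior × likelihood, so P(k | x) ∝ P(Z=k) f_k(x); normalise over all components.
Since both observations come from the same component, the likelihood for component k is f_k(x₁)·f_k(x₂).
  f_I = [C(19,9)·0.52^9·0.48^10 = 92378·0.00277991·0.000649251 = 0.166729] × [0.0046883] = 0.000781676
  f_II = [C(19,9)·0.61^9·0.39^10 = 92378·0.0116941·8.14041e-05 = 0.0879393] × [0.00039416] = 3.46621e-05
  f_III = [C(19,9)·0.86^9·0.14^10 = 92378·0.257327·2.89255e-09 = 6.87599e-05] × [3.29836e-10] = 2.26795e-14
Prior × likelihood for each component:
  P(Z=I)·f_I = 0.15 × 0.000781676 = 0.000117251
  P(Z=II)·f_II = 0.76 × 3.46621e-05 = 2.63432e-05
  P(Z=III)·f_III = 0.09 × 2.26795e-14 = 2.04115e-15
Normaliser: 0.000117251 + 2.63432e-05 + 2.04115e-15 = 0.000143595
Responsibility of Segment II: 2.63432e-05 / 0.000143595 ≈ 0.183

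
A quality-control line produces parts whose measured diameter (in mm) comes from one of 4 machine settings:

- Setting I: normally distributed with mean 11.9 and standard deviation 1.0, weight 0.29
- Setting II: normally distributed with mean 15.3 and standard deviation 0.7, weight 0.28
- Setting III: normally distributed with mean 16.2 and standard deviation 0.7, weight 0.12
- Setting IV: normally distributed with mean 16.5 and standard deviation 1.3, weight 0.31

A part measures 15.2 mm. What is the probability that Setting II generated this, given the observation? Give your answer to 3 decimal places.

The responsibility of component k is P(Z=k) f_k(x) divided by Σ_j P(Z=j) f_j(x).
Normal densities:
  f_I = (1/(1.0·√(2π)))·exp(−(15.2−11.9)²/(2·1.0²)) = 0.398942·exp(-5.44500) = 0.00172257
  f_II = (1/(0.7·√(2π)))·exp(−(15.2−15.3)²/(2·0.7²)) = 0.569918·exp(-0.01020) = 0.564132
  f_III = (1/(0.7·√(2π)))·exp(−(15.2−16.2)²/(2·0.7²)) = 0.569918·exp(-1.02041) = 0.205426
  f_IV = (1/(1.3·√(2π)))·exp(−(15.2−16.5)²/(2·1.3²)) = 0.306879·exp(-0.50000) = 0.186131
Multiply by the mixture weights:
  P(Z=I)·f_I = 0.29 × 0.00172257 = 0.000499545
  P(Z=II)·f_II = 0.28 × 0.564132 = 0.157957
  P(Z=III)·f_III = 0.12 × 0.205426 = 0.0246511
  P(Z=IV)·f_IV = 0.31 × 0.186131 = 0.0577007
Sum: 0.000499545 + 0.157957 + 0.0246511 + 0.0577007 = 0.240808
P(Setting II | 15.2 mm) = 0.157957 / 0.240808 ≈ 0.656

0.656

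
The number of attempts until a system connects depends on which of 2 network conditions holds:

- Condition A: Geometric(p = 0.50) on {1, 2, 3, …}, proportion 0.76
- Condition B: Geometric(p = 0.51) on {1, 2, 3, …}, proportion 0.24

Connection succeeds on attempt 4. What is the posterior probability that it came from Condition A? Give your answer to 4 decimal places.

0.7674

The responsibility of component k is P(Z=k) f_k(x) divided by Σ_j P(Z=j) f_j(x).
Evaluate each component's likelihood at the observed value:
  L_A = 0.50·(1−0.50)^3 = 0.50·0.125 = 0.0625
  L_B = 0.51·(1−0.51)^3 = 0.51·0.117649 = 0.060001
Multiply by the mixture weights:
  P(Z=A)·L_A = 0.76 × 0.0625 = 0.0475
  P(Z=B)·L_B = 0.24 × 0.060001 = 0.0144002
Denominator: 0.0475 + 0.0144002 = 0.0619002
P(Condition A | the observation) ≈ 0.7674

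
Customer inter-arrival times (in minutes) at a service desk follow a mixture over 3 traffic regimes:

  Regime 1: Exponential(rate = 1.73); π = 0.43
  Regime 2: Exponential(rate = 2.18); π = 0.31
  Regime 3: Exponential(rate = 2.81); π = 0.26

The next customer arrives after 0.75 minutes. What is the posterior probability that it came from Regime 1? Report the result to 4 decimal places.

Posterior ∝ prior × likelihood, so P(k | x) ∝ w_k f_k(x); normalise over all components.
Exponential densities:
  L_1 = 1.73·e^(−1.73·0.75) = 1.73·e^(−1.2975) = 0.47266
  L_2 = 2.18·e^(−2.18·0.75) = 2.18·e^(−1.6350) = 0.424996
  L_3 = 2.81·e^(−2.81·0.75) = 2.81·e^(−2.1075) = 0.341531
Prior × likelihood for each component:
  w_1·L_1 = 0.43 × 0.47266 = 0.203244
  w_2·L_2 = 0.31 × 0.424996 = 0.131749
  w_3·L_3 = 0.26 × 0.341531 = 0.0887982
Denominator: 0.203244 + 0.131749 + 0.0887982 = 0.423791
P(Regime 1 | x) = 0.203244 / 0.423791 ≈ 0.4796

0.4796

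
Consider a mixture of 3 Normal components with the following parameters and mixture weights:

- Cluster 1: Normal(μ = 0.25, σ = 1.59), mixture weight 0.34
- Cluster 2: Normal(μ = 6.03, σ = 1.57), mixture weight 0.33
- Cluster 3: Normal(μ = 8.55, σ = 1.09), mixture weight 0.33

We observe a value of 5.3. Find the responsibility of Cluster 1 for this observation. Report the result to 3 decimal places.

0.007

Posterior ∝ prior × likelihood, so P(k | x) ∝ π_k f_k(x); normalise over all components.
Normal densities:
  f_1 = (1/(1.59·√(2π)))·exp(−(5.3−0.25)²/(2·1.59²)) = 0.250907·exp(-5.04381) = 0.00161814
  f_2 = (1/(1.57·√(2π)))·exp(−(5.3−6.03)²/(2·1.57²)) = 0.254103·exp(-0.10810) = 0.228068
  f_3 = (1/(1.09·√(2π)))·exp(−(5.3−8.55)²/(2·1.09²)) = 0.366002·exp(-4.44512) = 0.00429528
Multiply by the mixture weights:
  π_1·f_1 = 0.34 × 0.00161814 = 0.000550166
  π_2·f_2 = 0.33 × 0.228068 = 0.0752624
  π_3·f_3 = 0.33 × 0.00429528 = 0.00141744
Evidence: 0.000550166 + 0.0752624 + 0.00141744 = 0.07723
So the posterior for Cluster 1 is 0.000550166 / 0.07723 ≈ 0.007.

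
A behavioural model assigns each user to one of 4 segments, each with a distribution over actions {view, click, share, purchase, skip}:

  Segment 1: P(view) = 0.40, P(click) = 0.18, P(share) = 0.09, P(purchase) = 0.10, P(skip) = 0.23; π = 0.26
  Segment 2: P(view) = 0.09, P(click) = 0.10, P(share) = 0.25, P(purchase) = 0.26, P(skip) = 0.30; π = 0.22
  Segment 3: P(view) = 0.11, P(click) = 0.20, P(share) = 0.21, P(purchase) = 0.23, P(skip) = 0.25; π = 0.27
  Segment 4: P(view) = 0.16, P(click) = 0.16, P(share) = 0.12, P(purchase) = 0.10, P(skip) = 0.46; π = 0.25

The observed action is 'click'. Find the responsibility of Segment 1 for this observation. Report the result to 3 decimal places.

0.287

P(component k | x) = π_k·f_k(x) / marginal(x), where marginal(x) = Σ_j π_j·f_j(x).
Evaluate each component's likelihood at the observed value:
  p_1 = 0.18
  p_2 = 0.1
  p_3 = 0.2
  p_4 = 0.16
Multiply by the mixture weights:
  π_1·p_1 = 0.26 × 0.18 = 0.0468
  π_2·p_2 = 0.22 × 0.1 = 0.022
  π_3·p_3 = 0.27 × 0.2 = 0.054
  π_4·p_4 = 0.25 × 0.16 = 0.04
Evidence: 0.0468 + 0.022 + 0.054 + 0.04 = 0.1628
P(Segment 1 | data) = 0.0468 / 0.1628 ≈ 0.287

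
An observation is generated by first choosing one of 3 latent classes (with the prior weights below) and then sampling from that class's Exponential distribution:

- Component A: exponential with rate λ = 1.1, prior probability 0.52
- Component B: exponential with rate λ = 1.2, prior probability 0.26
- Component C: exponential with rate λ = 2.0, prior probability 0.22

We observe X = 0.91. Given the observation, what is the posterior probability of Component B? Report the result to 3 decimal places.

0.271

Apply Bayes' rule: the posterior for each component is proportional to its prior times its likelihood at x.
Evaluate each component's likelihood at the observed value:
  f_A = 0.404263
  f_B = 0.402654
  f_C = 0.324052
Multiply by the mixture weights:
  w_A·f_A = 0.52 × 0.404263 = 0.210217
  w_B·f_B = 0.26 × 0.402654 = 0.10469
  w_C·f_C = 0.22 × 0.324052 = 0.0712913
Normaliser: 0.210217 + 0.10469 + 0.0712913 = 0.386198
Responsibility of Component B: 0.10469 / 0.386198 ≈ 0.271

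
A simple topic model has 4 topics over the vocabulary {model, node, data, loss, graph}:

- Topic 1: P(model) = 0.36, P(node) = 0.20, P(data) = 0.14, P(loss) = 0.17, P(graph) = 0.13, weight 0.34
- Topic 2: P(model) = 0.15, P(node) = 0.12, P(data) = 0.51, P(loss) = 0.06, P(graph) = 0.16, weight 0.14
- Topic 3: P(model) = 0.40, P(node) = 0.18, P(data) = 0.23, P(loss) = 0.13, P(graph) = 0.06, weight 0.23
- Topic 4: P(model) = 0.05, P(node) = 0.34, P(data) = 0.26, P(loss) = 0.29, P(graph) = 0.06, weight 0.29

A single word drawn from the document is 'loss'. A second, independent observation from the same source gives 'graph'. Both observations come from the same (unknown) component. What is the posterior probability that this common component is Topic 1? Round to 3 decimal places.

0.479

P(component k | x) = π_k·f_k(x) / marginal(x), where marginal(x) = Σ_j π_j·f_j(x).
Since both observations come from the same component, the likelihood for component k is f_k(x₁)·f_k(x₂).
  f_1 = [0.17] × [0.13] = 0.0221
  f_2 = [0.06] × [0.16] = 0.0096
  f_3 = [0.13] × [0.06] = 0.0078
  f_4 = [0.29] × [0.06] = 0.0174
Unnormalised posteriors:
  π_1·f_1 = 0.34 × 0.0221 = 0.007514
  π_2·f_2 = 0.14 × 0.0096 = 0.001344
  π_3·f_3 = 0.23 × 0.0078 = 0.001794
  π_4·f_4 = 0.29 × 0.0174 = 0.005046
Denominator: 0.007514 + 0.001344 + 0.001794 + 0.005046 = 0.015698
So the posterior for Topic 1 is 0.007514 / 0.015698 ≈ 0.479.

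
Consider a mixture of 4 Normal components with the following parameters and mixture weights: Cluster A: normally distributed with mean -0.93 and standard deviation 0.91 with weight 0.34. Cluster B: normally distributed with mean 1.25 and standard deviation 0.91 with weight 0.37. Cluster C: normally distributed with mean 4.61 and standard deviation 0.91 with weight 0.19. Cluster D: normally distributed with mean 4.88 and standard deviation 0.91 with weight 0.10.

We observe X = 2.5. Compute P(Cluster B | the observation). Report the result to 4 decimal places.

By Bayes' theorem, P(k | x) = P(Z=k) f_k(x) / Σ_j P(Z=j) f_j(x).
Normal densities:
  p_A = 0.000360442
  p_B = 0.170665
  p_C = 0.0298142
  p_D = 0.0143394
Multiply by the mixture weights:
  P(Z=A)·p_A = 0.34 × 0.000360442 = 0.00012255
  P(Z=B)·p_B = 0.37 × 0.170665 = 0.0631461
  P(Z=C)·p_C = 0.19 × 0.0298142 = 0.0056647
  P(Z=D)·p_D = 0.10 × 0.0143394 = 0.00143394
Evidence: 0.00012255 + 0.0631461 + 0.0056647 + 0.00143394 = 0.0703673
P(Cluster B | data) = 0.0631461 / 0.0703673 ≈ 0.8974

0.8974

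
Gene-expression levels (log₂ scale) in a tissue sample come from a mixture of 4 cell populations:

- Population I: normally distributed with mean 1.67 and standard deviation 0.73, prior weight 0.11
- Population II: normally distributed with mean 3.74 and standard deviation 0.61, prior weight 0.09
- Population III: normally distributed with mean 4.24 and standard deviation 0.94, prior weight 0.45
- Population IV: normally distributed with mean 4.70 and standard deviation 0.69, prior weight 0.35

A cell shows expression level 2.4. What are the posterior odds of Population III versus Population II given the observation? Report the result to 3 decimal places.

Since P(k|x) ∝ w_k f_k(x), the posterior odds are w_i f_i(x) / (w_j f_j(x)).
Normal densities:
  p_I = (1/(0.73·√(2π)))·exp(−(2.4−1.67)²/(2·0.73²)) = 0.546496·exp(-0.50000) = 0.331467
  p_II = (1/(0.61·√(2π)))·exp(−(2.4−3.74)²/(2·0.61²)) = 0.654004·exp(-2.41279) = 0.0585758
  p_III = (1/(0.94·√(2π)))·exp(−(2.4−4.24)²/(2·0.94²)) = 0.424407·exp(-1.91580) = 0.0624829
  p_IV = (1/(0.69·√(2π)))·exp(−(2.4−4.70)²/(2·0.69²)) = 0.578177·exp(-5.55556) = 0.00223519
Odds = (0.45/0.09) × (0.0624829/0.0585758) = 5 × 1.0667 ≈ 5.334

5.334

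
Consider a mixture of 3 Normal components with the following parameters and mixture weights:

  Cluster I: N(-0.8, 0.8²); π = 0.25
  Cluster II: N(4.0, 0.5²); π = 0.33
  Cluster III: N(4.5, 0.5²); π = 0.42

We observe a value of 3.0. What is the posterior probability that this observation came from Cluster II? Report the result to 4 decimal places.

Posterior ∝ prior × likelihood, so P(k | x) ∝ π_k f_k(x); normalise over all components.
Component likelihoods at x = 3.0:
  f_I = 6.28688e-06
  f_II = 0.107982
  f_III = 0.0088637
Multiply by the mixture weights:
  π_I·f_I = 0.25 × 6.28688e-06 = 1.57172e-06
  π_II·f_II = 0.33 × 0.107982 = 0.035634
  π_III·f_III = 0.42 × 0.0088637 = 0.00372275
Evidence: 1.57172e-06 + 0.035634 + 0.00372275 = 0.0393584
P(Cluster II | x) = 0.035634 / 0.0393584 ≈ 0.9054

0.9054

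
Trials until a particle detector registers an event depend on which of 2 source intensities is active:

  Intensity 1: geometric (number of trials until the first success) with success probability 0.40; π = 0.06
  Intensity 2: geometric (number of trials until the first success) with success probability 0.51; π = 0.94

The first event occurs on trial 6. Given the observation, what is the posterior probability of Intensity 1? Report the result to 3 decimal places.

Apply Bayes' rule: the posterior for each component is proportional to its prior times its likelihood at x.
Evaluate each component's likelihood at the observed value:
  L_1 = 0.031104
  L_2 = 0.0144062
Unnormalised posteriors:
  P(Z=1)·L_1 = 0.06 × 0.031104 = 0.00186624
  P(Z=2)·L_2 = 0.94 × 0.0144062 = 0.0135419
Denominator: 0.00186624 + 0.0135419 = 0.0154081
P(Intensity 1 | data) ≈ 0.121

0.121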